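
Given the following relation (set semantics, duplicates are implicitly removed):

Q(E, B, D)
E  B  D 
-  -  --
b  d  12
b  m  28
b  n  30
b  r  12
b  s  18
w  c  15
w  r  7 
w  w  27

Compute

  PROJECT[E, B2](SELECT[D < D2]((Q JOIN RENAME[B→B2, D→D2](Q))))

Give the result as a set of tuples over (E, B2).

ρ[B→B2, D→D2]: schema becomes (E, B2, D2); tuples unchanged.
Natural join on E: {(b, d, 12, d, 12), (b, d, 12, m, 28), (b, d, 12, n, 30), (b, d, 12, r, 12), (b, d, 12, s, 18), (b, m, 28, d, 12), (b, m, 28, m, 28), (b, m, 28, n, 30), (b, m, 28, r, 12), (b, m, 28, s, 18), (b, n, 30, d, 12), (b, n, 30, m, 28), (b, n, 30, n, 30), (b, n, 30, r, 12), (b, n, 30, s, 18), (b, r, 12, d, 12), (b, r, 12, m, 28), (b, r, 12, n, 30), (b, r, 12, r, 12), (b, r, 12, s, 18), (b, s, 18, d, 12), (b, s, 18, m, 28), (b, s, 18, n, 30), (b, s, 18, r, 12), (b, s, 18, s, 18), (w, c, 15, c, 15), (w, c, 15, r, 7), (w, c, 15, w, 27), (w, r, 7, c, 15), (w, r, 7, r, 7), (w, r, 7, w, 27), (w, w, 27, c, 15), (w, w, 27, r, 7), (w, w, 27, w, 27)}
Selection D < D2: {(b, d, 12, m, 28), (b, d, 12, n, 30), (b, d, 12, s, 18), (b, m, 28, n, 30), (b, r, 12, m, 28), (b, r, 12, n, 30), (b, r, 12, s, 18), (b, s, 18, m, 28), (b, s, 18, n, 30), (w, c, 15, w, 27), (w, r, 7, c, 15), (w, r, 7, w, 27)}
π[E, B2]: project onto (E, B2) (7 duplicate(s) eliminated) → {(b, m), (b, n), (b, s), (w, c), (w, w)}

{(b, m), (b, n), (b, s), (w, c), (w, w)}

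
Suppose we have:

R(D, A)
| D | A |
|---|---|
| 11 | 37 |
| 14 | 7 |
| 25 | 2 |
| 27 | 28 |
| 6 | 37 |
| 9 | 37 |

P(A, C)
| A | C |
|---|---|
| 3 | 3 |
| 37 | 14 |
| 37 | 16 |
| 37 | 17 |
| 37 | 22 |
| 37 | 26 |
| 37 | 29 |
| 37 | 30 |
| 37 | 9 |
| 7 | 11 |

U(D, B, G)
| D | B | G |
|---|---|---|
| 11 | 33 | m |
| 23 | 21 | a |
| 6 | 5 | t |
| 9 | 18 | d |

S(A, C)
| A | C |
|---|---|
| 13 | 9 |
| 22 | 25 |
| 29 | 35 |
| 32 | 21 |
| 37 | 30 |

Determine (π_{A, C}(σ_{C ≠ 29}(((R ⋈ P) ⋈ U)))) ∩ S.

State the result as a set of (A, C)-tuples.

Natural join on A: {(11, 37, 14), (11, 37, 16), (11, 37, 17), (11, 37, 22), (11, 37, 26), (11, 37, 29), (11, 37, 30), (11, 37, 9), (14, 7, 11), (6, 37, 14), (6, 37, 16), (6, 37, 17), (6, 37, 22), (6, 37, 26), (6, 37, 29), (6, 37, 30), (6, 37, 9), (9, 37, 14), (9, 37, 16), (9, 37, 17), (9, 37, 22), (9, 37, 26), (9, 37, 29), (9, 37, 30), (9, 37, 9)}
Natural join on D: {(11, 37, 14, 33, m), (11, 37, 16, 33, m), (11, 37, 17, 33, m), (11, 37, 22, 33, m), (11, 37, 26, 33, m), (11, 37, 29, 33, m), (11, 37, 30, 33, m), (11, 37, 9, 33, m), (6, 37, 14, 5, t), (6, 37, 16, 5, t), (6, 37, 17, 5, t), (6, 37, 22, 5, t), (6, 37, 26, 5, t), (6, 37, 29, 5, t), (6, 37, 30, 5, t), (6, 37, 9, 5, t), (9, 37, 14, 18, d), (9, 37, 16, 18, d), (9, 37, 17, 18, d), (9, 37, 22, 18, d), (9, 37, 26, 18, d), (9, 37, 29, 18, d), (9, 37, 30, 18, d), (9, 37, 9, 18, d)}
Filtering on C ≠ 29 leaves {(11, 37, 14, 33, m), (11, 37, 16, 33, m), (11, 37, 17, 33, m), (11, 37, 22, 33, m), (11, 37, 26, 33, m), (11, 37, 30, 33, m), (11, 37, 9, 33, m), (6, 37, 14, 5, t), (6, 37, 16, 5, t), (6, 37, 17, 5, t), (6, 37, 22, 5, t), (6, 37, 26, 5, t), (6, 37, 30, 5, t), (6, 37, 9, 5, t), (9, 37, 14, 18, d), (9, 37, 16, 18, d), (9, 37, 17, 18, d), (9, 37, 22, 18, d), (9, 37, 26, 18, d), (9, 37, 30, 18, d), (9, 37, 9, 18, d)}.
π_{A, C} gives {(37, 14), (37, 16), (37, 17), (37, 22), (37, 26), (37, 30), (37, 9)} (14 duplicate(s) eliminated).
Set intersection of the two operands is {(37, 30)}.

{(37, 30)}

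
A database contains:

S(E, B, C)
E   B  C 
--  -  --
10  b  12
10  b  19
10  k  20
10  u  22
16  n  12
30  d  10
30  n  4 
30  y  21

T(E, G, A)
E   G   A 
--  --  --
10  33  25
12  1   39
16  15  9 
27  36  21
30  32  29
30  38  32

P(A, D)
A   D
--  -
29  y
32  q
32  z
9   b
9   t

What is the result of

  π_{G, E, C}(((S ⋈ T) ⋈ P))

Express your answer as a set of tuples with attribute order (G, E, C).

Natural join on E: {(10, b, 12, 33, 25), (10, b, 19, 33, 25), (10, k, 20, 33, 25), (10, u, 22, 33, 25), (16, n, 12, 15, 9), (30, d, 10, 32, 29), (30, d, 10, 38, 32), (30, n, 4, 32, 29), (30, n, 4, 38, 32), (30, y, 21, 32, 29), (30, y, 21, 38, 32)}
Natural join on A: {(16, n, 12, 15, 9, b), (16, n, 12, 15, 9, t), (30, d, 10, 32, 29, y), (30, d, 10, 38, 32, q), (30, d, 10, 38, 32, z), (30, n, 4, 32, 29, y), (30, n, 4, 38, 32, q), (30, n, 4, 38, 32, z), (30, y, 21, 32, 29, y), (30, y, 21, 38, 32, q), (30, y, 21, 38, 32, z)}
Projecting to G, E, C (4 duplicate(s) eliminated): {(15, 16, 12), (32, 30, 10), (32, 30, 21), (32, 30, 4), (38, 30, 10), (38, 30, 21), (38, 30, 4)}

{(15, 16, 12), (32, 30, 10), (32, 30, 21), (32, 30, 4), (38, 30, 10), (38, 30, 21), (38, 30, 4)}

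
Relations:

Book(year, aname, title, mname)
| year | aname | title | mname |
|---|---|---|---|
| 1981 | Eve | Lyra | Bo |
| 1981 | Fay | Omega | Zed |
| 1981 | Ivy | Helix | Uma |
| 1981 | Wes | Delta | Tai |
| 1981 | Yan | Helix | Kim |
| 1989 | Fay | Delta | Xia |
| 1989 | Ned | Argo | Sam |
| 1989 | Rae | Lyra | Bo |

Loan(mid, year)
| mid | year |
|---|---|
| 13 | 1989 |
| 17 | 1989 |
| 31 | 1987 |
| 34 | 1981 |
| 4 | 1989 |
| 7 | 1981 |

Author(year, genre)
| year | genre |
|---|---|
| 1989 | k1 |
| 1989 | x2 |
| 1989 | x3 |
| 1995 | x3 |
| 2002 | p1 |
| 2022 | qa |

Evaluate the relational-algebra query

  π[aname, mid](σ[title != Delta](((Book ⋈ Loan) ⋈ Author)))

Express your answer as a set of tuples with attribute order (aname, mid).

{(Ned, 13), (Ned, 17), (Ned, 4), (Rae, 13), (Rae, 17), (Rae, 4)}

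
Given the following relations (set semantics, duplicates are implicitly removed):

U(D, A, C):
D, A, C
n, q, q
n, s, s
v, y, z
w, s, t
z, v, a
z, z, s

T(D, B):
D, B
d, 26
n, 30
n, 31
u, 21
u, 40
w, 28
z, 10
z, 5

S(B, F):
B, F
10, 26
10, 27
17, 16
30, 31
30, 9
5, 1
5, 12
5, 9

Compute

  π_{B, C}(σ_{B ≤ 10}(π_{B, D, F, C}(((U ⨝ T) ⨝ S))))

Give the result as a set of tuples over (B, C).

{(10, a), (10, s), (5, a), (5, s)}

Joining U and T on D yields {(n, q, q, 30), (n, q, q, 31), (n, s, s, 30), (n, s, s, 31), (w, s, t, 28), (z, v, a, 10), (z, v, a, 5), (z, z, s, 10), (z, z, s, 5)}.
Joining (U ⨝ T) and S on B yields {(n, q, q, 30, 31), (n, q, q, 30, 9), (n, s, s, 30, 31), (n, s, s, 30, 9), (z, v, a, 10, 26), (z, v, a, 10, 27), (z, v, a, 5, 1), (z, v, a, 5, 12), (z, v, a, 5, 9), (z, z, s, 10, 26), (z, z, s, 10, 27), (z, z, s, 5, 1), (z, z, s, 5, 12), (z, z, s, 5, 9)}.
Projecting to B, D, F, C: {(10, z, 26, a), (10, z, 26, s), (10, z, 27, a), (10, z, 27, s), (30, n, 31, q), (30, n, 31, s), (30, n, 9, q), (30, n, 9, s), (5, z, 1, a), (5, z, 1, s), (5, z, 12, a), (5, z, 12, s), (5, z, 9, a), (5, z, 9, s)}
Apply σ_{B ≤ 10}; surviving tuples: {(10, z, 26, a), (10, z, 26, s), (10, z, 27, a), (10, z, 27, s), (5, z, 1, a), (5, z, 1, s), (5, z, 12, a), (5, z, 12, s), (5, z, 9, a), (5, z, 9, s)}
Projecting to B, C (6 duplicate(s) eliminated): {(10, a), (10, s), (5, a), (5, s)}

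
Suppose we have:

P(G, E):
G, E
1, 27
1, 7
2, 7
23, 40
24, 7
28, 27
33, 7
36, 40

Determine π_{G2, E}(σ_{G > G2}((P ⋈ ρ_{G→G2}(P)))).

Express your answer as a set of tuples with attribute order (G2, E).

ρ[G→G2]: schema becomes (G2, E); tuples unchanged.
P ⋈ ρ_{G→G2}(P) (natural join on E): {(1, 27, 1), (1, 27, 28), (1, 7, 1), (1, 7, 2), (1, 7, 24), (1, 7, 33), (2, 7, 1), (2, 7, 2), (2, 7, 24), (2, 7, 33), (23, 40, 23), (23, 40, 36), (24, 7, 1), (24, 7, 2), (24, 7, 24), (24, 7, 33), (28, 27, 1), (28, 27, 28), (33, 7, 1), (33, 7, 2), (33, 7, 24), (33, 7, 33), (36, 40, 23), (36, 40, 36)}
Apply σ_{G > G2}; surviving tuples: {(2, 7, 1), (24, 7, 1), (24, 7, 2), (28, 27, 1), (33, 7, 1), (33, 7, 2), (33, 7, 24), (36, 40, 23)}
Keep only column(s) G2, E (3 duplicate(s) eliminated): {(1, 27), (1, 7), (2, 7), (23, 40), (24, 7)}

{(1, 27), (1, 7), (2, 7), (23, 40), (24, 7)}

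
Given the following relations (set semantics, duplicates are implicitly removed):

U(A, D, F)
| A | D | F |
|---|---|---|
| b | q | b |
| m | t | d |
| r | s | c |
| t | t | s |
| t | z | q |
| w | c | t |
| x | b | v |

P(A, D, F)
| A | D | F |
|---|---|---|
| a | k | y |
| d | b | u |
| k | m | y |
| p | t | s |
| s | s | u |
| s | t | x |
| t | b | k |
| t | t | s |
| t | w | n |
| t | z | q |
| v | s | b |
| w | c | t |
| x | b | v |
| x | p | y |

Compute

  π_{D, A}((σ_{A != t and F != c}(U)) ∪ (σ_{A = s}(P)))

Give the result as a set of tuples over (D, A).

{(b, x), (c, w), (q, b), (s, s), (t, m), (t, s)}

Filtering on A != t and F != c leaves {(b, q, b), (m, t, d), (w, c, t), (x, b, v)}.
Filtering on A = s leaves {(s, s, u), (s, t, x)}.
Taking the union: {(b, q, b), (m, t, d), (s, s, u), (s, t, x), (w, c, t), (x, b, v)}
Projecting to D, A: {(b, x), (c, w), (q, b), (s, s), (t, m), (t, s)}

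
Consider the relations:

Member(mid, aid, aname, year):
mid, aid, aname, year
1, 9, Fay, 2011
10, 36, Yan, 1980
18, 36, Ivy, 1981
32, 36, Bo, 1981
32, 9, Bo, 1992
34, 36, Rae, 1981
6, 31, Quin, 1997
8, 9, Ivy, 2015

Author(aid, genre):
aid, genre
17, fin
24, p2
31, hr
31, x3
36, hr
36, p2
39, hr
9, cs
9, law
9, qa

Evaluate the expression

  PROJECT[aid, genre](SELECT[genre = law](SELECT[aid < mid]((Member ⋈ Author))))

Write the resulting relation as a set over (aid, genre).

Member ⋈ Author (natural join on aid): {(1, 9, Fay, 2011, cs), (1, 9, Fay, 2011, law), (1, 9, Fay, 2011, qa), (10, 36, Yan, 1980, hr), (10, 36, Yan, 1980, p2), (18, 36, Ivy, 1981, hr), (18, 36, Ivy, 1981, p2), (32, 36, Bo, 1981, hr), (32, 36, Bo, 1981, p2), (32, 9, Bo, 1992, cs), (32, 9, Bo, 1992, law), (32, 9, Bo, 1992, qa), (34, 36, Rae, 1981, hr), (34, 36, Rae, 1981, p2), (6, 31, Quin, 1997, hr), (6, 31, Quin, 1997, x3), (8, 9, Ivy, 2015, cs), (8, 9, Ivy, 2015, law), (8, 9, Ivy, 2015, qa)}
Selection aid < mid: {(32, 9, Bo, 1992, cs), (32, 9, Bo, 1992, law), (32, 9, Bo, 1992, qa)}
Selection genre = law: {(32, 9, Bo, 1992, law)}
π_{aid, genre} gives {(9, law)}.

{(9, law)}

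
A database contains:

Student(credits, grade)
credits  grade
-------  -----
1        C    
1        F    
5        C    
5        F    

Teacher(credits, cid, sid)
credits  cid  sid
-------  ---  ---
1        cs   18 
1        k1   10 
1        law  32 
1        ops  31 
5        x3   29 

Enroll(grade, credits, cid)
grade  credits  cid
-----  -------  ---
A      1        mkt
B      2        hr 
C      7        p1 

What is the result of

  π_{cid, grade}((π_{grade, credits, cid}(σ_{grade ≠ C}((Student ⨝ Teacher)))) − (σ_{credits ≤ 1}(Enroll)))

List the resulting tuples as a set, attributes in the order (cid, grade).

{(cs, F), (k1, F), (law, F), (ops, F), (x3, F)}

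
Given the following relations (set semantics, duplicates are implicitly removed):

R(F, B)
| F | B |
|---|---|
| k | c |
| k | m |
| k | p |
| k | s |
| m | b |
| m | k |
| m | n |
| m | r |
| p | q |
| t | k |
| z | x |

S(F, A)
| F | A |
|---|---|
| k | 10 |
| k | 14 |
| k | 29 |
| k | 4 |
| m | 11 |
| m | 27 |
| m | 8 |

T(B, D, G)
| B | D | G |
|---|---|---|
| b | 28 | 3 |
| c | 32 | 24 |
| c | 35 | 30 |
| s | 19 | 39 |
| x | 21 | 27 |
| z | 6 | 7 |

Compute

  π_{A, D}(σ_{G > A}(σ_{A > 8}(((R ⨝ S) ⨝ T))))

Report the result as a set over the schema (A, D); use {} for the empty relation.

{(10, 19), (10, 32), (10, 35), (14, 19), (14, 32), (14, 35), (29, 19), (29, 35)}

Natural join on F: {(k, c, 10), (k, c, 14), (k, c, 29), (k, c, 4), (k, m, 10), (k, m, 14), (k, m, 29), (k, m, 4), (k, p, 10), (k, p, 14), (k, p, 29), (k, p, 4), (k, s, 10), (k, s, 14), (k, s, 29), (k, s, 4), (m, b, 11), (m, b, 27), (m, b, 8), (m, k, 11), (m, k, 27), (m, k, 8), (m, n, 11), (m, n, 27), (m, n, 8), (m, r, 11), (m, r, 27), (m, r, 8)}
Natural join on B: {(k, c, 10, 32, 24), (k, c, 10, 35, 30), (k, c, 14, 32, 24), (k, c, 14, 35, 30), (k, c, 29, 32, 24), (k, c, 29, 35, 30), (k, c, 4, 32, 24), (k, c, 4, 35, 30), (k, s, 10, 19, 39), (k, s, 14, 19, 39), (k, s, 29, 19, 39), (k, s, 4, 19, 39), (m, b, 11, 28, 3), (m, b, 27, 28, 3), (m, b, 8, 28, 3)}
σ[A > 8]: keep tuples satisfying A > 8 → {(k, c, 10, 32, 24), (k, c, 10, 35, 30), (k, c, 14, 32, 24), (k, c, 14, 35, 30), (k, c, 29, 32, 24), (k, c, 29, 35, 30), (k, s, 10, 19, 39), (k, s, 14, 19, 39), (k, s, 29, 19, 39), (m, b, 11, 28, 3), (m, b, 27, 28, 3)}
σ[G > A]: keep tuples satisfying G > A → {(k, c, 10, 32, 24), (k, c, 10, 35, 30), (k, c, 14, 32, 24), (k, c, 14, 35, 30), (k, c, 29, 35, 30), (k, s, 10, 19, 39), (k, s, 14, 19, 39), (k, s, 29, 19, 39)}
π_{A, D} gives {(10, 19), (10, 32), (10, 35), (14, 19), (14, 32), (14, 35), (29, 19), (29, 35)}.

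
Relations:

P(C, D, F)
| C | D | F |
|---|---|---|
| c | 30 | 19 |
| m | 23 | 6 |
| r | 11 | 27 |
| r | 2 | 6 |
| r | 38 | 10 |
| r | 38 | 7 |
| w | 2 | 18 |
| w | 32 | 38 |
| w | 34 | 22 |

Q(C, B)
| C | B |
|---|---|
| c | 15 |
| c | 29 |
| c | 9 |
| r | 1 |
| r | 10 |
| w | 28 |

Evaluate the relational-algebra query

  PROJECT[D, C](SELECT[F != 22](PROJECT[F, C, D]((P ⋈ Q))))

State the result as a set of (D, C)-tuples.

Joining P and Q on C yields {(c, 30, 19, 15), (c, 30, 19, 29), (c, 30, 19, 9), (r, 11, 27, 1), (r, 11, 27, 10), (r, 2, 6, 1), (r, 2, 6, 10), (r, 38, 10, 1), (r, 38, 10, 10), (r, 38, 7, 1), (r, 38, 7, 10), (w, 2, 18, 28), (w, 32, 38, 28), (w, 34, 22, 28)}.
π[F, C, D]: project onto (F, C, D) (6 duplicate(s) eliminated) → {(10, r, 38), (18, w, 2), (19, c, 30), (22, w, 34), (27, r, 11), (38, w, 32), (6, r, 2), (7, r, 38)}
Selection F != 22: {(10, r, 38), (18, w, 2), (19, c, 30), (27, r, 11), (38, w, 32), (6, r, 2), (7, r, 38)}
π[D, C]: project onto (D, C) (1 duplicate(s) eliminated) → {(11, r), (2, r), (2, w), (30, c), (32, w), (38, r)}

{(11, r), (2, r), (2, w), (30, c), (32, w), (38, r)}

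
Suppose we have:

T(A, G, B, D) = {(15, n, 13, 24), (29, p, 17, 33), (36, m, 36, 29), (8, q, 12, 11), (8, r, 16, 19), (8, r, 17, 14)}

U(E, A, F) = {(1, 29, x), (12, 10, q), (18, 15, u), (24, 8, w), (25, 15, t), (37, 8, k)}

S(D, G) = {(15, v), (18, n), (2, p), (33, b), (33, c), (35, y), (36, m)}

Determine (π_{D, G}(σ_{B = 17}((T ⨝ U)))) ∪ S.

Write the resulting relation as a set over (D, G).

{(14, r), (15, v), (18, n), (2, p), (33, b), (33, c), (33, p), (35, y), (36, m)}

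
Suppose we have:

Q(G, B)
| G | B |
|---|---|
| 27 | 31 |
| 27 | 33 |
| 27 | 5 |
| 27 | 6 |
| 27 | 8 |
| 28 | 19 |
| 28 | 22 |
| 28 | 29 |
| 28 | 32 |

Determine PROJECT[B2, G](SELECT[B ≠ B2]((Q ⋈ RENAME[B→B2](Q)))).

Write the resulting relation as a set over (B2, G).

{(19, 28), (22, 28), (29, 28), (31, 27), (32, 28), (33, 27), (5, 27), (6, 27), (8, 27)}

ρ[B→B2]: schema becomes (G, B2); tuples unchanged.
Natural join on G: {(27, 31, 31), (27, 31, 33), (27, 31, 5), (27, 31, 6), (27, 31, 8), (27, 33, 31), (27, 33, 33), (27, 33, 5), (27, 33, 6), (27, 33, 8), (27, 5, 31), (27, 5, 33), (27, 5, 5), (27, 5, 6), (27, 5, 8), (27, 6, 31), (27, 6, 33), (27, 6, 5), (27, 6, 6), (27, 6, 8), (27, 8, 31), (27, 8, 33), (27, 8, 5), (27, 8, 6), (27, 8, 8), (28, 19, 19), (28, 19, 22), (28, 19, 29), (28, 19, 32), (28, 22, 19), (28, 22, 22), (28, 22, 29), (28, 22, 32), (28, 29, 19), (28, 29, 22), (28, 29, 29), (28, 29, 32), (28, 32, 19), (28, 32, 22), (28, 32, 29), (28, 32, 32)}
Selection B ≠ B2: {(27, 31, 33), (27, 31, 5), (27, 31, 6), (27, 31, 8), (27, 33, 31), (27, 33, 5), (27, 33, 6), (27, 33, 8), (27, 5, 31), (27, 5, 33), (27, 5, 6), (27, 5, 8), (27, 6, 31), (27, 6, 33), (27, 6, 5), (27, 6, 8), (27, 8, 31), (27, 8, 33), (27, 8, 5), (27, 8, 6), (28, 19, 22), (28, 19, 29), (28, 19, 32), (28, 22, 19), (28, 22, 29), (28, 22, 32), (28, 29, 19), (28, 29, 22), (28, 29, 32), (28, 32, 19), (28, 32, 22), (28, 32, 29)}
Projecting to B2, G (23 duplicate(s) eliminated): {(19, 28), (22, 28), (29, 28), (31, 27), (32, 28), (33, 27), (5, 27), (6, 27), (8, 27)}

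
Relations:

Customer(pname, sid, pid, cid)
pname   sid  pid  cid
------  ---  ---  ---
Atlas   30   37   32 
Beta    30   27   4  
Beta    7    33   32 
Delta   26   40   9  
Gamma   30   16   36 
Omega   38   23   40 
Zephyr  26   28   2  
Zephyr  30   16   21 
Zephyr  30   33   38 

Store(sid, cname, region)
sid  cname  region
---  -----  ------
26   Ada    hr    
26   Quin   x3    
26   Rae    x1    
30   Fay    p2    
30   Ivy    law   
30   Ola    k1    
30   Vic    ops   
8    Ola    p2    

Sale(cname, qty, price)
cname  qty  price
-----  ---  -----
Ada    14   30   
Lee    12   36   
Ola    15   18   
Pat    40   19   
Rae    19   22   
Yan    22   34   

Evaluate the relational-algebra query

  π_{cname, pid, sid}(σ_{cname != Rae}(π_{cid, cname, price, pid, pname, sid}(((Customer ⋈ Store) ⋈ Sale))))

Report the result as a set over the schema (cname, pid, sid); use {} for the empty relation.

Customer ⋈ Store (natural join on sid): {(Atlas, 30, 37, 32, Fay, p2), (Atlas, 30, 37, 32, Ivy, law), (Atlas, 30, 37, 32, Ola, k1), (Atlas, 30, 37, 32, Vic, ops), (Beta, 30, 27, 4, Fay, p2), (Beta, 30, 27, 4, Ivy, law), (Beta, 30, 27, 4, Ola, k1), (Beta, 30, 27, 4, Vic, ops), (Delta, 26, 40, 9, Ada, hr), (Delta, 26, 40, 9, Quin, x3), (Delta, 26, 40, 9, Rae, x1), (Gamma, 30, 16, 36, Fay, p2), (Gamma, 30, 16, 36, Ivy, law), (Gamma, 30, 16, 36, Ola, k1), (Gamma, 30, 16, 36, Vic, ops), (Zephyr, 26, 28, 2, Ada, hr), (Zephyr, 26, 28, 2, Quin, x3), (Zephyr, 26, 28, 2, Rae, x1), (Zephyr, 30, 16, 21, Fay, p2), (Zephyr, 30, 16, 21, Ivy, law), (Zephyr, 30, 16, 21, Ola, k1), (Zephyr, 30, 16, 21, Vic, ops), (Zephyr, 30, 33, 38, Fay, p2), (Zephyr, 30, 33, 38, Ivy, law), (Zephyr, 30, 33, 38, Ola, k1), (Zephyr, 30, 33, 38, Vic, ops)}
(Customer ⋈ Store) ⋈ Sale (natural join on cname): {(Atlas, 30, 37, 32, Ola, k1, 15, 18), (Beta, 30, 27, 4, Ola, k1, 15, 18), (Delta, 26, 40, 9, Ada, hr, 14, 30), (Delta, 26, 40, 9, Rae, x1, 19, 22), (Gamma, 30, 16, 36, Ola, k1, 15, 18), (Zephyr, 26, 28, 2, Ada, hr, 14, 30), (Zephyr, 26, 28, 2, Rae, x1, 19, 22), (Zephyr, 30, 16, 21, Ola, k1, 15, 18), (Zephyr, 30, 33, 38, Ola, k1, 15, 18)}
π_{cid, cname, price, pid, pname, sid} gives {(2, Ada, 30, 28, Zephyr, 26), (2, Rae, 22, 28, Zephyr, 26), (21, Ola, 18, 16, Zephyr, 30), (32, Ola, 18, 37, Atlas, 30), (36, Ola, 18, 16, Gamma, 30), (38, Ola, 18, 33, Zephyr, 30), (4, Ola, 18, 27, Beta, 30), (9, Ada, 30, 40, Delta, 26), (9, Rae, 22, 40, Delta, 26)}.
σ[cname != Rae]: keep tuples satisfying cname != Rae → {(2, Ada, 30, 28, Zephyr, 26), (21, Ola, 18, 16, Zephyr, 30), (32, Ola, 18, 37, Atlas, 30), (36, Ola, 18, 16, Gamma, 30), (38, Ola, 18, 33, Zephyr, 30), (4, Ola, 18, 27, Beta, 30), (9, Ada, 30, 40, Delta, 26)}
π_{cname, pid, sid} gives {(Ada, 28, 26), (Ada, 40, 26), (Ola, 16, 30), (Ola, 27, 30), (Ola, 33, 30), (Ola, 37, 30)} (1 duplicate(s) eliminated).

{(Ada, 28, 26), (Ada, 40, 26), (Ola, 16, 30), (Ola, 27, 30), (Ola, 33, 30), (Ola, 37, 30)}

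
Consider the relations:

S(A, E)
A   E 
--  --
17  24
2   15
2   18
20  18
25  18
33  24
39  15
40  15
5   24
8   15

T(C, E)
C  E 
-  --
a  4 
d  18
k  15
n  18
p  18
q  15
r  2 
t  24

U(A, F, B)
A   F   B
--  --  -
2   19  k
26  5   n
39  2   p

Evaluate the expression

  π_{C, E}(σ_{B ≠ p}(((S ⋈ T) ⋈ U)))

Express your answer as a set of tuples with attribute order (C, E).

Natural join on E: {(17, 24, t), (2, 15, k), (2, 15, q), (2, 18, d), (2, 18, n), (2, 18, p), (20, 18, d), (20, 18, n), (20, 18, p), (25, 18, d), (25, 18, n), (25, 18, p), (33, 24, t), (39, 15, k), (39, 15, q), (40, 15, k), (40, 15, q), (5, 24, t), (8, 15, k), (8, 15, q)}
Natural join on A: {(2, 15, k, 19, k), (2, 15, q, 19, k), (2, 18, d, 19, k), (2, 18, n, 19, k), (2, 18, p, 19, k), (39, 15, k, 2, p), (39, 15, q, 2, p)}
Apply σ_{B ≠ p}; surviving tuples: {(2, 15, k, 19, k), (2, 15, q, 19, k), (2, 18, d, 19, k), (2, 18, n, 19, k), (2, 18, p, 19, k)}
Projecting to C, E: {(d, 18), (k, 15), (n, 18), (p, 18), (q, 15)}

{(d, 18), (k, 15), (n, 18), (p, 18), (q, 15)}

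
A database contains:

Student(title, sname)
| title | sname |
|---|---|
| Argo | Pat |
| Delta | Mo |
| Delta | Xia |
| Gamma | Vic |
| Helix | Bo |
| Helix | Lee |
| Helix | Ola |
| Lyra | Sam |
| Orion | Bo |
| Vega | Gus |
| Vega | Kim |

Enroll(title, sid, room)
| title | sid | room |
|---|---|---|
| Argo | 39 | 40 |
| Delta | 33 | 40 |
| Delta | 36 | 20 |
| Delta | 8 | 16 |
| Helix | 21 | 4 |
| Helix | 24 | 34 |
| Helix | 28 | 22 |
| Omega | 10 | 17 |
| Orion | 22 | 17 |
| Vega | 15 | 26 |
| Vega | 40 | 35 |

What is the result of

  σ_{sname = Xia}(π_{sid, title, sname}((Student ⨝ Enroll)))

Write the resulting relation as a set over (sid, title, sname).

{(33, Delta, Xia), (36, Delta, Xia), (8, Delta, Xia)}

Joining Student and Enroll on title yields {(Argo, Pat, 39, 40), (Delta, Mo, 33, 40), (Delta, Mo, 36, 20), (Delta, Mo, 8, 16), (Delta, Xia, 33, 40), (Delta, Xia, 36, 20), (Delta, Xia, 8, 16), (Helix, Bo, 21, 4), (Helix, Bo, 24, 34), (Helix, Bo, 28, 22), (Helix, Lee, 21, 4), (Helix, Lee, 24, 34), (Helix, Lee, 28, 22), (Helix, Ola, 21, 4), (Helix, Ola, 24, 34), (Helix, Ola, 28, 22), (Orion, Bo, 22, 17), (Vega, Gus, 15, 26), (Vega, Gus, 40, 35), (Vega, Kim, 15, 26), (Vega, Kim, 40, 35)}.
π_{sid, title, sname} gives {(15, Vega, Gus), (15, Vega, Kim), (21, Helix, Bo), (21, Helix, Lee), (21, Helix, Ola), (22, Orion, Bo), (24, Helix, Bo), (24, Helix, Lee), (24, Helix, Ola), (28, Helix, Bo), (28, Helix, Lee), (28, Helix, Ola), (33, Delta, Mo), (33, Delta, Xia), (36, Delta, Mo), (36, Delta, Xia), (39, Argo, Pat), (40, Vega, Gus), (40, Vega, Kim), (8, Delta, Mo), (8, Delta, Xia)}.
Selection sname = Xia: {(33, Delta, Xia), (36, Delta, Xia), (8, Delta, Xia)}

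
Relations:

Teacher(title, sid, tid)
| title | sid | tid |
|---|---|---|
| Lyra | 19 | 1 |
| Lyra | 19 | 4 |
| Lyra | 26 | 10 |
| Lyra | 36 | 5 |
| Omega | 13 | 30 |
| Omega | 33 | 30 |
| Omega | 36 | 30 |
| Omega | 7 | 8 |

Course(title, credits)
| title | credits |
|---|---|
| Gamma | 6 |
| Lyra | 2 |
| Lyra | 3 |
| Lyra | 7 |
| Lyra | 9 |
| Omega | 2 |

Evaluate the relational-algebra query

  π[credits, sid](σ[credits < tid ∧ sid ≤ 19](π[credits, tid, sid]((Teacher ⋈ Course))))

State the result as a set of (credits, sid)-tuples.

{(2, 13), (2, 19), (2, 7), (3, 19)}

Teacher ⋈ Course (natural join on title): {(Lyra, 19, 1, 2), (Lyra, 19, 1, 3), (Lyra, 19, 1, 7), (Lyra, 19, 1, 9), (Lyra, 19, 4, 2), (Lyra, 19, 4, 3), (Lyra, 19, 4, 7), (Lyra, 19, 4, 9), (Lyra, 26, 10, 2), (Lyra, 26, 10, 3), (Lyra, 26, 10, 7), (Lyra, 26, 10, 9), (Lyra, 36, 5, 2), (Lyra, 36, 5, 3), (Lyra, 36, 5, 7), (Lyra, 36, 5, 9), (Omega, 13, 30, 2), (Omega, 33, 30, 2), (Omega, 36, 30, 2), (Omega, 7, 8, 2)}
Keep only column(s) credits, tid, sid: {(2, 1, 19), (2, 10, 26), (2, 30, 13), (2, 30, 33), (2, 30, 36), (2, 4, 19), (2, 5, 36), (2, 8, 7), (3, 1, 19), (3, 10, 26), (3, 4, 19), (3, 5, 36), (7, 1, 19), (7, 10, 26), (7, 4, 19), (7, 5, 36), (9, 1, 19), (9, 10, 26), (9, 4, 19), (9, 5, 36)}
σ[credits < tid ∧ sid ≤ 19]: keep tuples satisfying credits < tid ∧ sid ≤ 19 → {(2, 30, 13), (2, 4, 19), (2, 8, 7), (3, 4, 19)}
Keep only column(s) credits, sid: {(2, 13), (2, 19), (2, 7), (3, 19)}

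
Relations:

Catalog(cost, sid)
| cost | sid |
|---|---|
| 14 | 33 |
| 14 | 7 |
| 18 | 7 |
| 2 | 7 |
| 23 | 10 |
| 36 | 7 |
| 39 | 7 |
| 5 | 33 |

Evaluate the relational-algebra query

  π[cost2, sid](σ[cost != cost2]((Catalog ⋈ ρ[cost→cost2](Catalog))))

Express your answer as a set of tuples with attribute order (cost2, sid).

{(14, 33), (14, 7), (18, 7), (2, 7), (36, 7), (39, 7), (5, 33)}

ρ[cost→cost2]: schema becomes (cost2, sid); tuples unchanged.
Joining Catalog and ρ[cost→cost2](Catalog) on sid yields {(14, 33, 14), (14, 33, 5), (14, 7, 14), (14, 7, 18), (14, 7, 2), (14, 7, 36), (14, 7, 39), (18, 7, 14), (18, 7, 18), (18, 7, 2), (18, 7, 36), (18, 7, 39), (2, 7, 14), (2, 7, 18), (2, 7, 2), (2, 7, 36), (2, 7, 39), (23, 10, 23), (36, 7, 14), (36, 7, 18), (36, 7, 2), (36, 7, 36), (36, 7, 39), (39, 7, 14), (39, 7, 18), (39, 7, 2), (39, 7, 36), (39, 7, 39), (5, 33, 14), (5, 33, 5)}.
σ[cost != cost2]: keep tuples satisfying cost != cost2 → {(14, 33, 5), (14, 7, 18), (14, 7, 2), (14, 7, 36), (14, 7, 39), (18, 7, 14), (18, 7, 2), (18, 7, 36), (18, 7, 39), (2, 7, 14), (2, 7, 18), (2, 7, 36), (2, 7, 39), (36, 7, 14), (36, 7, 18), (36, 7, 2), (36, 7, 39), (39, 7, 14), (39, 7, 18), (39, 7, 2), (39, 7, 36), (5, 33, 14)}
Keep only column(s) cost2, sid (15 duplicate(s) eliminated): {(14, 33), (14, 7), (18, 7), (2, 7), (36, 7), (39, 7), (5, 33)}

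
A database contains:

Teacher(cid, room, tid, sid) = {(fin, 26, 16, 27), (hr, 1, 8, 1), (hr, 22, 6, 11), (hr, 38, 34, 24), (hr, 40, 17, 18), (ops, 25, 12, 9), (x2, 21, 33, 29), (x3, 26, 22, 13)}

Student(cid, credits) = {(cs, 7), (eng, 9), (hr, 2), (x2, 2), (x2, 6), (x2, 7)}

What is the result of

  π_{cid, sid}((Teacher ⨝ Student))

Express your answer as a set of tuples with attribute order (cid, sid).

{(hr, 1), (hr, 11), (hr, 18), (hr, 24), (x2, 29)}

Teacher ⋈ Student (natural join on cid): {(hr, 1, 8, 1, 2), (hr, 22, 6, 11, 2), (hr, 38, 34, 24, 2), (hr, 40, 17, 18, 2), (x2, 21, 33, 29, 2), (x2, 21, 33, 29, 6), (x2, 21, 33, 29, 7)}
π[cid, sid]: project onto (cid, sid) (2 duplicate(s) eliminated) → {(hr, 1), (hr, 11), (hr, 18), (hr, 24), (x2, 29)}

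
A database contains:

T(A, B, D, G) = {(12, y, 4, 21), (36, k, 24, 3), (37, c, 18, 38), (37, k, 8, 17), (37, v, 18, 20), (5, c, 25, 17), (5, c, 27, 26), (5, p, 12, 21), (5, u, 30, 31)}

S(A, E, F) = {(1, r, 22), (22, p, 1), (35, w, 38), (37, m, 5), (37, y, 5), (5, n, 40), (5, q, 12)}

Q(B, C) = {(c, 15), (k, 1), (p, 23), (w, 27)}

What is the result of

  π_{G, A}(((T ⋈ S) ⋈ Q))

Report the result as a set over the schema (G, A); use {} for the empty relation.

{(17, 37), (17, 5), (21, 5), (26, 5), (38, 37)}

Natural join on A: {(37, c, 18, 38, m, 5), (37, c, 18, 38, y, 5), (37, k, 8, 17, m, 5), (37, k, 8, 17, y, 5), (37, v, 18, 20, m, 5), (37, v, 18, 20, y, 5), (5, c, 25, 17, n, 40), (5, c, 25, 17, q, 12), (5, c, 27, 26, n, 40), (5, c, 27, 26, q, 12), (5, p, 12, 21, n, 40), (5, p, 12, 21, q, 12), (5, u, 30, 31, n, 40), (5, u, 30, 31, q, 12)}
Natural join on B: {(37, c, 18, 38, m, 5, 15), (37, c, 18, 38, y, 5, 15), (37, k, 8, 17, m, 5, 1), (37, k, 8, 17, y, 5, 1), (5, c, 25, 17, n, 40, 15), (5, c, 25, 17, q, 12, 15), (5, c, 27, 26, n, 40, 15), (5, c, 27, 26, q, 12, 15), (5, p, 12, 21, n, 40, 23), (5, p, 12, 21, q, 12, 23)}
Projecting to G, A (5 duplicate(s) eliminated): {(17, 37), (17, 5), (21, 5), (26, 5), (38, 37)}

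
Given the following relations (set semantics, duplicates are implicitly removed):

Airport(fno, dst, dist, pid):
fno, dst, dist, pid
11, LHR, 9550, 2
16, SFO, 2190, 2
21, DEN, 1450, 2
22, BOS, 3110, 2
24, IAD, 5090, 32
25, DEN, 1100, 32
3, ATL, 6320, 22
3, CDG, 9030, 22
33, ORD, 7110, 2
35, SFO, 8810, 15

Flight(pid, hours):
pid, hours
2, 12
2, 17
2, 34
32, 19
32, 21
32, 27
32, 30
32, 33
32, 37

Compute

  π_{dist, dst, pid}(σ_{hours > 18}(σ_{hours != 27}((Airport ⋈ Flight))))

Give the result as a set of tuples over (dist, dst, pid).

{(1100, DEN, 32), (1450, DEN, 2), (2190, SFO, 2), (3110, BOS, 2), (5090, IAD, 32), (7110, ORD, 2), (9550, LHR, 2)}

Airport ⋈ Flight (natural join on pid): {(11, LHR, 9550, 2, 12), (11, LHR, 9550, 2, 17), (11, LHR, 9550, 2, 34), (16, SFO, 2190, 2, 12), (16, SFO, 2190, 2, 17), (16, SFO, 2190, 2, 34), (21, DEN, 1450, 2, 12), (21, DEN, 1450, 2, 17), (21, DEN, 1450, 2, 34), (22, BOS, 3110, 2, 12), (22, BOS, 3110, 2, 17), (22, BOS, 3110, 2, 34), (24, IAD, 5090, 32, 19), (24, IAD, 5090, 32, 21), (24, IAD, 5090, 32, 27), (24, IAD, 5090, 32, 30), (24, IAD, 5090, 32, 33), (24, IAD, 5090, 32, 37), (25, DEN, 1100, 32, 19), (25, DEN, 1100, 32, 21), (25, DEN, 1100, 32, 27), (25, DEN, 1100, 32, 30), (25, DEN, 1100, 32, 33), (25, DEN, 1100, 32, 37), (33, ORD, 7110, 2, 12), (33, ORD, 7110, 2, 17), (33, ORD, 7110, 2, 34)}
Selection hours != 27: {(11, LHR, 9550, 2, 12), (11, LHR, 9550, 2, 17), (11, LHR, 9550, 2, 34), (16, SFO, 2190, 2, 12), (16, SFO, 2190, 2, 17), (16, SFO, 2190, 2, 34), (21, DEN, 1450, 2, 12), (21, DEN, 1450, 2, 17), (21, DEN, 1450, 2, 34), (22, BOS, 3110, 2, 12), (22, BOS, 3110, 2, 17), (22, BOS, 3110, 2, 34), (24, IAD, 5090, 32, 19), (24, IAD, 5090, 32, 21), (24, IAD, 5090, 32, 30), (24, IAD, 5090, 32, 33), (24, IAD, 5090, 32, 37), (25, DEN, 1100, 32, 19), (25, DEN, 1100, 32, 21), (25, DEN, 1100, 32, 30), (25, DEN, 1100, 32, 33), (25, DEN, 1100, 32, 37), (33, ORD, 7110, 2, 12), (33, ORD, 7110, 2, 17), (33, ORD, 7110, 2, 34)}
Selection hours > 18: {(11, LHR, 9550, 2, 34), (16, SFO, 2190, 2, 34), (21, DEN, 1450, 2, 34), (22, BOS, 3110, 2, 34), (24, IAD, 5090, 32, 19), (24, IAD, 5090, 32, 21), (24, IAD, 5090, 32, 30), (24, IAD, 5090, 32, 33), (24, IAD, 5090, 32, 37), (25, DEN, 1100, 32, 19), (25, DEN, 1100, 32, 21), (25, DEN, 1100, 32, 30), (25, DEN, 1100, 32, 33), (25, DEN, 1100, 32, 37), (33, ORD, 7110, 2, 34)}
Projecting to dist, dst, pid (8 duplicate(s) eliminated): {(1100, DEN, 32), (1450, DEN, 2), (2190, SFO, 2), (3110, BOS, 2), (5090, IAD, 32), (7110, ORD, 2), (9550, LHR, 2)}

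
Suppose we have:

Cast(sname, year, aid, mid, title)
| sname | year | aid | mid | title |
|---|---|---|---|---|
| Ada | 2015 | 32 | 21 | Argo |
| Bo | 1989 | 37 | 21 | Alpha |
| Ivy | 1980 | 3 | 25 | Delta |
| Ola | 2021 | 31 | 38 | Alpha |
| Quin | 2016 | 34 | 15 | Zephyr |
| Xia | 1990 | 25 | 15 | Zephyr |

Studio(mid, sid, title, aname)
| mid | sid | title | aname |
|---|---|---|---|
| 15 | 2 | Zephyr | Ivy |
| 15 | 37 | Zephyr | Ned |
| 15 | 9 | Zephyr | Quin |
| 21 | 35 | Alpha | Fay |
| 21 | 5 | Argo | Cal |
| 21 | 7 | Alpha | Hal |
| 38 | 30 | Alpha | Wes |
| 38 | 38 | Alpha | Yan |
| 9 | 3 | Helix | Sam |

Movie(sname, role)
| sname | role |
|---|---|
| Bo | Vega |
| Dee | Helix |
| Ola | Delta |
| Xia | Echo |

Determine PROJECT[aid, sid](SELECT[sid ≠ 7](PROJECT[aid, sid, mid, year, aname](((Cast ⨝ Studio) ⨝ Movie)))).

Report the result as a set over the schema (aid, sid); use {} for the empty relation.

{(25, 2), (25, 37), (25, 9), (31, 30), (31, 38), (37, 35)}

Natural join on mid, title: {(Ada, 2015, 32, 21, Argo, 5, Cal), (Bo, 1989, 37, 21, Alpha, 35, Fay), (Bo, 1989, 37, 21, Alpha, 7, Hal), (Ola, 2021, 31, 38, Alpha, 30, Wes), (Ola, 2021, 31, 38, Alpha, 38, Yan), (Quin, 2016, 34, 15, Zephyr, 2, Ivy), (Quin, 2016, 34, 15, Zephyr, 37, Ned), (Quin, 2016, 34, 15, Zephyr, 9, Quin), (Xia, 1990, 25, 15, Zephyr, 2, Ivy), (Xia, 1990, 25, 15, Zephyr, 37, Ned), (Xia, 1990, 25, 15, Zephyr, 9, Quin)}
Natural join on sname: {(Bo, 1989, 37, 21, Alpha, 35, Fay, Vega), (Bo, 1989, 37, 21, Alpha, 7, Hal, Vega), (Ola, 2021, 31, 38, Alpha, 30, Wes, Delta), (Ola, 2021, 31, 38, Alpha, 38, Yan, Delta), (Xia, 1990, 25, 15, Zephyr, 2, Ivy, Echo), (Xia, 1990, 25, 15, Zephyr, 37, Ned, Echo), (Xia, 1990, 25, 15, Zephyr, 9, Quin, Echo)}
Keep only column(s) aid, sid, mid, year, aname: {(25, 2, 15, 1990, Ivy), (25, 37, 15, 1990, Ned), (25, 9, 15, 1990, Quin), (31, 30, 38, 2021, Wes), (31, 38, 38, 2021, Yan), (37, 35, 21, 1989, Fay), (37, 7, 21, 1989, Hal)}
Selection sid ≠ 7: {(25, 2, 15, 1990, Ivy), (25, 37, 15, 1990, Ned), (25, 9, 15, 1990, Quin), (31, 30, 38, 2021, Wes), (31, 38, 38, 2021, Yan), (37, 35, 21, 1989, Fay)}
Keep only column(s) aid, sid: {(25, 2), (25, 37), (25, 9), (31, 30), (31, 38), (37, 35)}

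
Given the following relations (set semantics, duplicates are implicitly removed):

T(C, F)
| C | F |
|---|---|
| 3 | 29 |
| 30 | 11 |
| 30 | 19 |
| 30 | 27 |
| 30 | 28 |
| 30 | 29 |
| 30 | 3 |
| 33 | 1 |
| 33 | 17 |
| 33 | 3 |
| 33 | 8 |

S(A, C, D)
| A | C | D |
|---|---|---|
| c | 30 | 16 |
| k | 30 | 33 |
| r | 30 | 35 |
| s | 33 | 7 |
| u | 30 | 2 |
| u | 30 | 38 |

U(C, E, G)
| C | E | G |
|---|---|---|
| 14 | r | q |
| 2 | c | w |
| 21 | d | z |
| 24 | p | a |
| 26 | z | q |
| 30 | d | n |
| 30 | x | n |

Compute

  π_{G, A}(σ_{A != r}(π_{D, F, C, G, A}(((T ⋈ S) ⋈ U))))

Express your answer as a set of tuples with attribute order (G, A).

Joining T and S on C yields {(30, 11, c, 16), (30, 11, k, 33), (30, 11, r, 35), (30, 11, u, 2), (30, 11, u, 38), (30, 19, c, 16), (30, 19, k, 33), (30, 19, r, 35), (30, 19, u, 2), (30, 19, u, 38), (30, 27, c, 16), (30, 27, k, 33), (30, 27, r, 35), (30, 27, u, 2), (30, 27, u, 38), (30, 28, c, 16), (30, 28, k, 33), (30, 28, r, 35), (30, 28, u, 2), (30, 28, u, 38), (30, 29, c, 16), (30, 29, k, 33), (30, 29, r, 35), (30, 29, u, 2), (30, 29, u, 38), (30, 3, c, 16), (30, 3, k, 33), (30, 3, r, 35), (30, 3, u, 2), (30, 3, u, 38), (33, 1, s, 7), (33, 17, s, 7), (33, 3, s, 7), (33, 8, s, 7)}.
Joining (T ⋈ S) and U on C yields {(30, 11, c, 16, d, n), (30, 11, c, 16, x, n), (30, 11, k, 33, d, n), (30, 11, k, 33, x, n), (30, 11, r, 35, d, n), (30, 11, r, 35, x, n), (30, 11, u, 2, d, n), (30, 11, u, 2, x, n), (30, 11, u, 38, d, n), (30, 11, u, 38, x, n), (30, 19, c, 16, d, n), (30, 19, c, 16, x, n), (30, 19, k, 33, d, n), (30, 19, k, 33, x, n), (30, 19, r, 35, d, n), (30, 19, r, 35, x, n), (30, 19, u, 2, d, n), (30, 19, u, 2, x, n), (30, 19, u, 38, d, n), (30, 19, u, 38, x, n), (30, 27, c, 16, d, n), (30, 27, c, 16, x, n), (30, 27, k, 33, d, n), (30, 27, k, 33, x, n), (30, 27, r, 35, d, n), (30, 27, r, 35, x, n), (30, 27, u, 2, d, n), (30, 27, u, 2, x, n), (30, 27, u, 38, d, n), (30, 27, u, 38, x, n), (30, 28, c, 16, d, n), (30, 28, c, 16, x, n), (30, 28, k, 33, d, n), (30, 28, k, 33, x, n), (30, 28, r, 35, d, n), (30, 28, r, 35, x, n), (30, 28, u, 2, d, n), (30, 28, u, 2, x, n), (30, 28, u, 38, d, n), (30, 28, u, 38, x, n), (30, 29, c, 16, d, n), (30, 29, c, 16, x, n), (30, 29, k, 33, d, n), (30, 29, k, 33, x, n), (30, 29, r, 35, d, n), (30, 29, r, 35, x, n), (30, 29, u, 2, d, n), (30, 29, u, 2, x, n), (30, 29, u, 38, d, n), (30, 29, u, 38, x, n), (30, 3, c, 16, d, n), (30, 3, c, 16, x, n), (30, 3, k, 33, d, n), (30, 3, k, 33, x, n), (30, 3, r, 35, d, n), (30, 3, r, 35, x, n), (30, 3, u, 2, d, n), (30, 3, u, 2, x, n), (30, 3, u, 38, d, n), (30, 3, u, 38, x, n)}.
π[D, F, C, G, A]: project onto (D, F, C, G, A) (30 duplicate(s) eliminated) → {(16, 11, 30, n, c), (16, 19, 30, n, c), (16, 27, 30, n, c), (16, 28, 30, n, c), (16, 29, 30, n, c), (16, 3, 30, n, c), (2, 11, 30, n, u), (2, 19, 30, n, u), (2, 27, 30, n, u), (2, 28, 30, n, u), (2, 29, 30, n, u), (2, 3, 30, n, u), (33, 11, 30, n, k), (33, 19, 30, n, k), (33, 27, 30, n, k), (33, 28, 30, n, k), (33, 29, 30, n, k), (33, 3, 30, n, k), (35, 11, 30, n, r), (35, 19, 30, n, r), (35, 27, 30, n, r), (35, 28, 30, n, r), (35, 29, 30, n, r), (35, 3, 30, n, r), (38, 11, 30, n, u), (38, 19, 30, n, u), (38, 27, 30, n, u), (38, 28, 30, n, u), (38, 29, 30, n, u), (38, 3, 30, n, u)}
Filtering on A != r leaves {(16, 11, 30, n, c), (16, 19, 30, n, c), (16, 27, 30, n, c), (16, 28, 30, n, c), (16, 29, 30, n, c), (16, 3, 30, n, c), (2, 11, 30, n, u), (2, 19, 30, n, u), (2, 27, 30, n, u), (2, 28, 30, n, u), (2, 29, 30, n, u), (2, 3, 30, n, u), (33, 11, 30, n, k), (33, 19, 30, n, k), (33, 27, 30, n, k), (33, 28, 30, n, k), (33, 29, 30, n, k), (33, 3, 30, n, k), (38, 11, 30, n, u), (38, 19, 30, n, u), (38, 27, 30, n, u), (38, 28, 30, n, u), (38, 29, 30, n, u), (38, 3, 30, n, u)}.
π[G, A]: project onto (G, A) (21 duplicate(s) eliminated) → {(n, c), (n, k), (n, u)}

{(n, c), (n, k), (n, u)}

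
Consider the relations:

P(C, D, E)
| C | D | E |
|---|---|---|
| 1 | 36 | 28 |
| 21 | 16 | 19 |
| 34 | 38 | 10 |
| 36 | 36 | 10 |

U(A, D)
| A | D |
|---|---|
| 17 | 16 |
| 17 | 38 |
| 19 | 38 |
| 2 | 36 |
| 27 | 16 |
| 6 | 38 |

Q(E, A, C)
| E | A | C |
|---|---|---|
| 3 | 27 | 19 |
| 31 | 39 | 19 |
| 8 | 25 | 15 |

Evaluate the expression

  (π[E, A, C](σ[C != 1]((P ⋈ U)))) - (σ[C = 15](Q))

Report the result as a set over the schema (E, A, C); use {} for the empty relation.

{(10, 17, 34), (10, 19, 34), (10, 2, 36), (10, 6, 34), (19, 17, 21), (19, 27, 21)}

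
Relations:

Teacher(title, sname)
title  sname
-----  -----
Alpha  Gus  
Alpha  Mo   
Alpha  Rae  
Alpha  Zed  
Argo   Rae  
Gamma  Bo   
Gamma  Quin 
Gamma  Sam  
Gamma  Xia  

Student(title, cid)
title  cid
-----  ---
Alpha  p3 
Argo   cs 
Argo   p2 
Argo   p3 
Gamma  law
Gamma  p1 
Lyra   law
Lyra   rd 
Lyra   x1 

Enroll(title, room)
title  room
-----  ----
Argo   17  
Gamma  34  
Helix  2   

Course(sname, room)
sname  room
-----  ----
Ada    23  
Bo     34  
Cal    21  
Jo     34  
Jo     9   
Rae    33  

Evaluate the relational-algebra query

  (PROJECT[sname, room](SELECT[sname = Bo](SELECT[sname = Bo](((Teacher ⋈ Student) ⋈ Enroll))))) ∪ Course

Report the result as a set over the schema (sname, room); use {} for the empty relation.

Teacher ⋈ Student (natural join on title): {(Alpha, Gus, p3), (Alpha, Mo, p3), (Alpha, Rae, p3), (Alpha, Zed, p3), (Argo, Rae, cs), (Argo, Rae, p2), (Argo, Rae, p3), (Gamma, Bo, law), (Gamma, Bo, p1), (Gamma, Quin, law), (Gamma, Quin, p1), (Gamma, Sam, law), (Gamma, Sam, p1), (Gamma, Xia, law), (Gamma, Xia, p1)}
(Teacher ⋈ Student) ⋈ Enroll (natural join on title): {(Argo, Rae, cs, 17), (Argo, Rae, p2, 17), (Argo, Rae, p3, 17), (Gamma, Bo, law, 34), (Gamma, Bo, p1, 34), (Gamma, Quin, law, 34), (Gamma, Quin, p1, 34), (Gamma, Sam, law, 34), (Gamma, Sam, p1, 34), (Gamma, Xia, law, 34), (Gamma, Xia, p1, 34)}
Apply σ_{sname = Bo}; surviving tuples: {(Gamma, Bo, law, 34), (Gamma, Bo, p1, 34)}
Apply σ_{sname = Bo}; surviving tuples: {(Gamma, Bo, law, 34), (Gamma, Bo, p1, 34)}
π_{sname, room} gives {(Bo, 34)} (1 duplicate(s) eliminated).
Union: {(Bo, 34)} with {(Ada, 23), (Bo, 34), (Cal, 21), (Jo, 34), (Jo, 9), (Rae, 33)} → {(Ada, 23), (Bo, 34), (Cal, 21), (Jo, 34), (Jo, 9), (Rae, 33)}

{(Ada, 23), (Bo, 34), (Cal, 21), (Jo, 34), (Jo, 9), (Rae, 33)}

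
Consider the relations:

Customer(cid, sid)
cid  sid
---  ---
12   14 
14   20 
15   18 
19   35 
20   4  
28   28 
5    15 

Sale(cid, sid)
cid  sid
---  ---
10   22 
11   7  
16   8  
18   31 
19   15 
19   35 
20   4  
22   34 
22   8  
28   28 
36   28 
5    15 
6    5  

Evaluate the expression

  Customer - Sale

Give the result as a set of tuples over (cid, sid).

{(12, 14), (14, 20), (15, 18)}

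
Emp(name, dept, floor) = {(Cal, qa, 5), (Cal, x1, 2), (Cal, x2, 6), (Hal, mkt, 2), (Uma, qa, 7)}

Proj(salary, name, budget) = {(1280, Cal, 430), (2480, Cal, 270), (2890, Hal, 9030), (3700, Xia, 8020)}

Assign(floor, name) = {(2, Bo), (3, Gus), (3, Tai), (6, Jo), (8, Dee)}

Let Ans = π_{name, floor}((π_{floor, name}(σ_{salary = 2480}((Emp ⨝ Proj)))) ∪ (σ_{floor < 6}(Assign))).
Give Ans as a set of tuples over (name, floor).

{(Bo, 2), (Cal, 2), (Cal, 5), (Cal, 6), (Gus, 3), (Tai, 3)}

Natural join on name: {(Cal, qa, 5, 1280, 430), (Cal, qa, 5, 2480, 270), (Cal, x1, 2, 1280, 430), (Cal, x1, 2, 2480, 270), (Cal, x2, 6, 1280, 430), (Cal, x2, 6, 2480, 270), (Hal, mkt, 2, 2890, 9030)}
Apply σ_{salary = 2480}; surviving tuples: {(Cal, qa, 5, 2480, 270), (Cal, x1, 2, 2480, 270), (Cal, x2, 6, 2480, 270)}
π_{floor, name} gives {(2, Cal), (5, Cal), (6, Cal)}.
Apply σ_{floor < 6}; surviving tuples: {(2, Bo), (3, Gus), (3, Tai)}
Taking the union: {(2, Bo), (2, Cal), (3, Gus), (3, Tai), (5, Cal), (6, Cal)}
π_{name, floor} gives {(Bo, 2), (Cal, 2), (Cal, 5), (Cal, 6), (Gus, 3), (Tai, 3)}.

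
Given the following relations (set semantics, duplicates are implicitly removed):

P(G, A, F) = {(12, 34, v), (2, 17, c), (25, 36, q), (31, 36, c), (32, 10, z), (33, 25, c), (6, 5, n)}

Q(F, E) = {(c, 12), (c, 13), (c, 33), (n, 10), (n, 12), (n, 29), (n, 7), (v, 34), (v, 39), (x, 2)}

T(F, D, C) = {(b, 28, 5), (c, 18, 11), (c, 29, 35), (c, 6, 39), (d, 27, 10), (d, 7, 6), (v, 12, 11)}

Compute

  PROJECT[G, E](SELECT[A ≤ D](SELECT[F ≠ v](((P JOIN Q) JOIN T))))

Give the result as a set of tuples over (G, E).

Natural join on F: {(12, 34, v, 34), (12, 34, v, 39), (2, 17, c, 12), (2, 17, c, 13), (2, 17, c, 33), (31, 36, c, 12), (31, 36, c, 13), (31, 36, c, 33), (33, 25, c, 12), (33, 25, c, 13), (33, 25, c, 33), (6, 5, n, 10), (6, 5, n, 12), (6, 5, n, 29), (6, 5, n, 7)}
Natural join on F: {(12, 34, v, 34, 12, 11), (12, 34, v, 39, 12, 11), (2, 17, c, 12, 18, 11), (2, 17, c, 12, 29, 35), (2, 17, c, 12, 6, 39), (2, 17, c, 13, 18, 11), (2, 17, c, 13, 29, 35), (2, 17, c, 13, 6, 39), (2, 17, c, 33, 18, 11), (2, 17, c, 33, 29, 35), (2, 17, c, 33, 6, 39), (31, 36, c, 12, 18, 11), (31, 36, c, 12, 29, 35), (31, 36, c, 12, 6, 39), (31, 36, c, 13, 18, 11), (31, 36, c, 13, 29, 35), (31, 36, c, 13, 6, 39), (31, 36, c, 33, 18, 11), (31, 36, c, 33, 29, 35), (31, 36, c, 33, 6, 39), (33, 25, c, 12, 18, 11), (33, 25, c, 12, 29, 35), (33, 25, c, 12, 6, 39), (33, 25, c, 13, 18, 11), (33, 25, c, 13, 29, 35), (33, 25, c, 13, 6, 39), (33, 25, c, 33, 18, 11), (33, 25, c, 33, 29, 35), (33, 25, c, 33, 6, 39)}
Selection F ≠ v: {(2, 17, c, 12, 18, 11), (2, 17, c, 12, 29, 35), (2, 17, c, 12, 6, 39), (2, 17, c, 13, 18, 11), (2, 17, c, 13, 29, 35), (2, 17, c, 13, 6, 39), (2, 17, c, 33, 18, 11), (2, 17, c, 33, 29, 35), (2, 17, c, 33, 6, 39), (31, 36, c, 12, 18, 11), (31, 36, c, 12, 29, 35), (31, 36, c, 12, 6, 39), (31, 36, c, 13, 18, 11), (31, 36, c, 13, 29, 35), (31, 36, c, 13, 6, 39), (31, 36, c, 33, 18, 11), (31, 36, c, 33, 29, 35), (31, 36, c, 33, 6, 39), (33, 25, c, 12, 18, 11), (33, 25, c, 12, 29, 35), (33, 25, c, 12, 6, 39), (33, 25, c, 13, 18, 11), (33, 25, c, 13, 29, 35), (33, 25, c, 13, 6, 39), (33, 25, c, 33, 18, 11), (33, 25, c, 33, 29, 35), (33, 25, c, 33, 6, 39)}
Selection A ≤ D: {(2, 17, c, 12, 18, 11), (2, 17, c, 12, 29, 35), (2, 17, c, 13, 18, 11), (2, 17, c, 13, 29, 35), (2, 17, c, 33, 18, 11), (2, 17, c, 33, 29, 35), (33, 25, c, 12, 29, 35), (33, 25, c, 13, 29, 35), (33, 25, c, 33, 29, 35)}
Projecting to G, E (3 duplicate(s) eliminated): {(2, 12), (2, 13), (2, 33), (33, 12), (33, 13), (33, 33)}

{(2, 12), (2, 13), (2, 33), (33, 12), (33, 13), (33, 33)}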